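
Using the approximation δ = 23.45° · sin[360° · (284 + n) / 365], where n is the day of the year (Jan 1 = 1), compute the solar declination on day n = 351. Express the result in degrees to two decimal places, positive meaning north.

360 × (284 + 351) / 365 = 626.301°; sin(626.301°) = -0.9979.
δ = 23.45 × -0.9979 = -23.401° ≈ -23.40°.

-23.40°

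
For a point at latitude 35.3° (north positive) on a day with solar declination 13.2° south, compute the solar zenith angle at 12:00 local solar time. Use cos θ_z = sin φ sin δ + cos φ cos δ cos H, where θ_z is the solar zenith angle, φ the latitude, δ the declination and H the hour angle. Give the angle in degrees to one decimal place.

Hour angle H = 15° × (12 − 12) = 0.00°.
cos θ_z = sin(35.3°) sin(-13.2°) + cos(35.3°) cos(-13.2°) cos(0.00°) = -0.1320 + 0.7946 = 0.6626.
θ_z = arccos(0.6626) = 48.50°.

48.5°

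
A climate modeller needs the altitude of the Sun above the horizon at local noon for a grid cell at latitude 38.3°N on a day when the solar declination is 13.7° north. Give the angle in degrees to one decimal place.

65.4°

At local solar noon the hour angle is zero, so the elevation is 90° − |φ − δ| = 90° − |38.3° − (13.7°)| = 90° − 24.6° = 65.4°.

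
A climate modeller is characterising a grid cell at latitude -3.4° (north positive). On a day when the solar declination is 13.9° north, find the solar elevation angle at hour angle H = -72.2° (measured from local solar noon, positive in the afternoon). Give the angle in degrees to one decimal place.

16.4°

With φ = -3.4°, δ = 13.9°, H = -72.20°: sin φ sin δ = -0.0142, cos φ cos δ cos H = 0.2962, so cos θ_z = 0.2820.
θ_z = arccos(0.2820) = 73.62°, so the elevation is 90° − 73.62° = 16.38°.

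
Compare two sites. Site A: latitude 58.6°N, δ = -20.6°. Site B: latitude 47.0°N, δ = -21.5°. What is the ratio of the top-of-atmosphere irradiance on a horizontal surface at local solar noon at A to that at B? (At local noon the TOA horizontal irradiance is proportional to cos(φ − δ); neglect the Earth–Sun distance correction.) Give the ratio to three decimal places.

0.511

A: cos θ_z = cos(58.6° − (-20.6°)) = 0.1874.
B: cos θ_z = cos(47.0° − (-21.5°)) = 0.3665.
Ratio A/B = 0.1874 / 0.3665 = 0.5113.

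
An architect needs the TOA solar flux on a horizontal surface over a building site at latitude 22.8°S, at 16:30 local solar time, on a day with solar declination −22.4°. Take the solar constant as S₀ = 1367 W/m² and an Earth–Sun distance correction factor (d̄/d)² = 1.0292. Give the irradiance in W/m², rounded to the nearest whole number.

Hour angle H = 15° × (16.5 − 12) = 67.50°.
With φ = -22.8°, δ = -22.4°, H = 67.50°: sin φ sin δ = 0.1477, cos φ cos δ cos H = 0.3262, so cos θ_z = 0.4739.
Top-of-atmosphere irradiance = S₀ (d̄/d)² cos θ_z = 1367 × 1.0292 × 0.4739 = 666.74 W/m².

667 W/m²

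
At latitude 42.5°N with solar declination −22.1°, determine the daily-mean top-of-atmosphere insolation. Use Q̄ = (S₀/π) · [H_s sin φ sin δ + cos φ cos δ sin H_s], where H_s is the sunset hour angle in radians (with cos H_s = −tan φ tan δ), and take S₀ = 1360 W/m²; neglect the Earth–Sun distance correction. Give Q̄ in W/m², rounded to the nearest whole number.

144 W/m²

−tan φ tan δ = −(0.9163)(-0.4061) = 0.3721; H_s = arccos(0.3721) = 68.15°. In radians, H_s = 1.1894.
H_s sin φ sin δ = 1.1894 × 0.6756 × -0.3762 = -0.3023.
cos φ cos δ sin H_s = 0.7373 × 0.9265 × 0.9281 = 0.6340.
Q̄ = (1360/π) × (-0.3023 + 0.6340) = 432.90 × 0.3317 = 143.59 W/m².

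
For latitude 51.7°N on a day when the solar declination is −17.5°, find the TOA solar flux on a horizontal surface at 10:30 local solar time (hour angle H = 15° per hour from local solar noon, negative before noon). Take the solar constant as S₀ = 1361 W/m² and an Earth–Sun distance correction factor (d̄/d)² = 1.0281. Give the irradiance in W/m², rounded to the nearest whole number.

434 W/m²

Hour angle H = 15° × (10.5 − 12) = -22.50°.
cos θ_z = sin φ sin δ + cos φ cos δ cos H = (0.7848)(-0.3007) + (0.6198)(0.9537)(0.9239) = 0.3101.
Top-of-atmosphere irradiance = S₀ (d̄/d)² cos θ_z = 1361 × 1.0281 × 0.3101 = 433.91 W/m².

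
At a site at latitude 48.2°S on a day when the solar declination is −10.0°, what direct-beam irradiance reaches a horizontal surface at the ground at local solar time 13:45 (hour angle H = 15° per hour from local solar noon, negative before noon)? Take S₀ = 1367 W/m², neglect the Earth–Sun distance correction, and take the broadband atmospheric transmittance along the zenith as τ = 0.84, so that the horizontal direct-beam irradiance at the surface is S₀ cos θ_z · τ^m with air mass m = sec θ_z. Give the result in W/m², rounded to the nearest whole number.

770 W/m²

Hour angle H = 15° × (13.75 − 12) = 26.25°.
cos θ_z = sin φ sin δ + cos φ cos δ cos H = (-0.7455)(-0.1736) + (0.6665)(0.9848)(0.8969) = 0.7181.
Air mass m = 1/cos θ_z = 1/0.7181 = 1.393; τ^m = 0.84^1.393 = 0.7844.
Surface direct beam = 1367 × 0.7181 × 0.7844 = 770.00 W/m².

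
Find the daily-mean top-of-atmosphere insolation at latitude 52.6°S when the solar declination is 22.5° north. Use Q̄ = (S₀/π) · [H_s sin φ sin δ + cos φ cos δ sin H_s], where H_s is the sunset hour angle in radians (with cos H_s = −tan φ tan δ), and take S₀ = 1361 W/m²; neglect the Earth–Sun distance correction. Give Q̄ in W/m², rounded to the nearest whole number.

73 W/m²

cos H_s = −tan(-52.6°) · tan(22.5°) = 0.5418, so H_s = arccos(0.5418) = 57.19°. In radians, H_s = 0.9982.
H_s sin φ sin δ = 0.9982 × -0.7944 × 0.3827 = -0.3035.
cos φ cos δ sin H_s = 0.6074 × 0.9239 × 0.8405 = 0.4717.
Q̄ = (1361/π) × (-0.3035 + 0.4717) = 433.22 × 0.1682 = 72.87 W/m².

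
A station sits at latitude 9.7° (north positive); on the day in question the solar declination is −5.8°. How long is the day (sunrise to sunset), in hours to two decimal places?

−tan φ tan δ = −(0.1709)(-0.1016) = 0.0174; H_s = arccos(0.0174) = 89.00°.
Day length = 2 H_s / 15° h⁻¹ = 178.00° / 15 = 11.867 h.

11.87 hours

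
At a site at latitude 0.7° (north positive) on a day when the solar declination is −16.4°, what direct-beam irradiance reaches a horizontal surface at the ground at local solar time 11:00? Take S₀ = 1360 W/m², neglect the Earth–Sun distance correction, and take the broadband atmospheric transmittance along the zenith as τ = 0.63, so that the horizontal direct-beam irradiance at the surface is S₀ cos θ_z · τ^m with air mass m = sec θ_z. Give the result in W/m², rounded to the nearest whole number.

Hour angle H = 15° × (11 − 12) = -15.00°.
With φ = 0.7°, δ = -16.4°, H = -15.00°: sin φ sin δ = -0.0034, cos φ cos δ cos H = 0.9266, so cos θ_z = 0.9232.
Air mass m = 1/cos θ_z = 1/0.9232 = 1.083; τ^m = 0.63^1.083 = 0.6063.
Surface direct beam = 1360 × 0.9232 × 0.6063 = 761.24 W/m².

761 W/m²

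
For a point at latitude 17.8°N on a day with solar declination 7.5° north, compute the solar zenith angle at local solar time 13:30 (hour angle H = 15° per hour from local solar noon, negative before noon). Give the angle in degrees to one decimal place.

Hour angle H = 15° × (13.5 − 12) = 22.50°.
With φ = 17.8°, δ = 7.5°, H = 22.50°: sin φ sin δ = 0.0399, cos φ cos δ cos H = 0.8721, so cos θ_z = 0.9120.
θ_z = arccos(0.9120) = 24.22°.

24.2°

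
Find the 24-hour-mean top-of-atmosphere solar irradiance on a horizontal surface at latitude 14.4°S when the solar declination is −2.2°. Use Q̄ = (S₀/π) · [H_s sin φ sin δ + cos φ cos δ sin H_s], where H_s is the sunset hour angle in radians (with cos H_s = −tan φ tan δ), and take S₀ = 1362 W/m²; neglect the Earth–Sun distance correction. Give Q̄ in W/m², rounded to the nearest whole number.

The sunset hour angle satisfies cos H_s = −tan φ tan δ = -0.0099, giving H_s = 90.57°. In radians, H_s = 1.5807.
H_s sin φ sin δ = 1.5807 × -0.2487 × -0.0384 = 0.0151.
cos φ cos δ sin H_s = 0.9686 × 0.9993 × 1.0000 = 0.9679.
Q̄ = (1362/π) × (0.0151 + 0.9679) = 433.54 × 0.9830 = 426.17 W/m².

426 W/m²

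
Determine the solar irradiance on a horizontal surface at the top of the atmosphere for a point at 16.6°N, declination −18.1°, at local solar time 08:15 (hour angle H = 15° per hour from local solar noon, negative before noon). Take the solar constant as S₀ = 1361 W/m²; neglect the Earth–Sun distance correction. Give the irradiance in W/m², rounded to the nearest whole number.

Hour angle H = 15° × (8.25 − 12) = -56.25°.
cos θ_z = sin(16.6°) sin(-18.1°) + cos(16.6°) cos(-18.1°) cos(-56.25°) = -0.0888 + 0.5061 = 0.4173.
Top-of-atmosphere irradiance = S₀ cos θ_z = 1361 × 0.4173 = 567.95 W/m².

568 W/m²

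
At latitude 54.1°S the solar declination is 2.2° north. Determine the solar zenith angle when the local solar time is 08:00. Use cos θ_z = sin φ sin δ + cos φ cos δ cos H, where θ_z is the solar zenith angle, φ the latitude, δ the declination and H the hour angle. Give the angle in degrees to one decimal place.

74.8°

Hour angle H = 15° × (8 − 12) = -60.00°.
cos θ_z = sin φ sin δ + cos φ cos δ cos H = (-0.8100)(0.0384) + (0.5864)(0.9993)(0.5000) = 0.2619.
θ_z = arccos(0.2619) = 74.82°.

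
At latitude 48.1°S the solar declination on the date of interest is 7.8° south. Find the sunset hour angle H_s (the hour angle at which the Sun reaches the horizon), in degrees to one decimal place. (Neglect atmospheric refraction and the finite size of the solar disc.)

The sunset hour angle satisfies cos H_s = −tan φ tan δ = -0.1527, giving H_s = 98.78°.

98.8°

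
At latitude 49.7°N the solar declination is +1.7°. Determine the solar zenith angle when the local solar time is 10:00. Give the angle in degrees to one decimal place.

Hour angle H = 15° × (10 − 12) = -30.00°.
cos θ_z = sin φ sin δ + cos φ cos δ cos H = (0.7627)(0.0297) + (0.6468)(0.9996)(0.8660) = 0.5826.
θ_z = arccos(0.5826) = 54.37°.

54.4°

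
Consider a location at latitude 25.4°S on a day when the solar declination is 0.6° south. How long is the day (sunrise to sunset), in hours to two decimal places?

12.04 hours

The sunset hour angle satisfies cos H_s = −tan φ tan δ = -0.0050, giving H_s = 90.29°.
Day length = 2 H_s / 15° h⁻¹ = 180.58° / 15 = 12.039 h.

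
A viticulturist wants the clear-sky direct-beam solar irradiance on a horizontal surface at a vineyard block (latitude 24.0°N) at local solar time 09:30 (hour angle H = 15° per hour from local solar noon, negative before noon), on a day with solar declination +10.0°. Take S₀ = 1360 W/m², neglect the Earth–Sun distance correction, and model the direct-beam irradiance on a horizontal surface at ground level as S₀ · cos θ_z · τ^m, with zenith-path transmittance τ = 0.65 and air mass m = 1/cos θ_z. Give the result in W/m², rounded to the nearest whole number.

Hour angle H = 15° × (9.5 − 12) = -37.50°.
cos θ_z = sin φ sin δ + cos φ cos δ cos H = (0.4067)(0.1736) + (0.9135)(0.9848)(0.7934) = 0.7844.
Air mass m = 1/cos θ_z = 1/0.7844 = 1.275; τ^m = 0.65^1.275 = 0.5774.
Surface direct beam = 1360 × 0.7844 × 0.5774 = 615.96 W/m².

616 W/m²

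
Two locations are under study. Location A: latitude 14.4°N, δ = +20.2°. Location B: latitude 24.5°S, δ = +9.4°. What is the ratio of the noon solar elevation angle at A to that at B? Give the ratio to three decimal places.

1.501

A: 90° − |14.4 − (20.2)| = 84.20°.
B: 90° − |-24.5 − (9.4)| = 56.10°.
Ratio A/B = 84.2000 / 56.1000 = 1.5009.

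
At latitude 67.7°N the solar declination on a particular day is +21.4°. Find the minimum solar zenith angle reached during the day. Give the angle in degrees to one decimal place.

At local solar noon the hour angle is zero, so the zenith angle is |φ − δ| = |67.7° − (21.4°)| = 46.3°.

46.3°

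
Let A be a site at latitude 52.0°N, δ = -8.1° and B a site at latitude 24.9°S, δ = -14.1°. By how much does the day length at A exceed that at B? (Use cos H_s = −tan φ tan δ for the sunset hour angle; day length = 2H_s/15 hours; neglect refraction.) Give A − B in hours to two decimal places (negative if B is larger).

-2.29 h

A: H_s = arccos(−tan 52.0° · tan -8.1°) = 79.50°, so 2H_s/15 = 10.6000 h.
B: H_s = arccos(−tan -24.9° · tan -14.1°) = 96.70°, so 2H_s/15 = 12.8933 h.
A − B = 10.6000 − 12.8933 = -2.2933 h.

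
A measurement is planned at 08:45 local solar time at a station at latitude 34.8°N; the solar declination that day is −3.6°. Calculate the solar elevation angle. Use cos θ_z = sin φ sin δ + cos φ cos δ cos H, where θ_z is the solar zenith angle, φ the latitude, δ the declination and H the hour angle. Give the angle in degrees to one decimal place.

30.3°

Hour angle H = 15° × (8.75 − 12) = -48.75°.
cos θ_z = sin φ sin δ + cos φ cos δ cos H = (0.5707)(-0.0628) + (0.8211)(0.9980)(0.6593) = 0.5044.
θ_z = arccos(0.5044) = 59.71°, so the elevation is 90° − 59.71° = 30.29°.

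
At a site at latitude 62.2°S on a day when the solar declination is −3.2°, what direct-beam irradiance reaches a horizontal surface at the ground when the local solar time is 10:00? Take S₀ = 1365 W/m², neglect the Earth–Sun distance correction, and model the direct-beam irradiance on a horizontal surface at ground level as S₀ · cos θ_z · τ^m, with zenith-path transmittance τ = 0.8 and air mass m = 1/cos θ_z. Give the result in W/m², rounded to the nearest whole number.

Hour angle H = 15° × (10 − 12) = -30.00°.
With φ = -62.2°, δ = -3.2°, H = -30.00°: sin φ sin δ = 0.0494, cos φ cos δ cos H = 0.4033, so cos θ_z = 0.4527.
Air mass m = 1/cos θ_z = 1/0.4527 = 2.209; τ^m = 0.8^2.209 = 0.6108.
Surface direct beam = 1365 × 0.4527 × 0.6108 = 377.44 W/m².

377 W/m²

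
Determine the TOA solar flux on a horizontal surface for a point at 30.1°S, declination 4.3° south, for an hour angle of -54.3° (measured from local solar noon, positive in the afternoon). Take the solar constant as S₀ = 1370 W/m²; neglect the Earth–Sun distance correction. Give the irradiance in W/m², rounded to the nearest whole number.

cos θ_z = sin φ sin δ + cos φ cos δ cos H = (-0.5015)(-0.0750) + (0.8652)(0.9972)(0.5835) = 0.5410.
Top-of-atmosphere irradiance = S₀ cos θ_z = 1370 × 0.5410 = 741.17 W/m².

741 W/m²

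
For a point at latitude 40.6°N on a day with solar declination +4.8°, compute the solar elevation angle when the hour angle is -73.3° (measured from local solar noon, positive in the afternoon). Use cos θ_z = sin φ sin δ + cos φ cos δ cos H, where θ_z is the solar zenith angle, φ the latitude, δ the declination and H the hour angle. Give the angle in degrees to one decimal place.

cos θ_z = sin(40.6°) sin(4.8°) + cos(40.6°) cos(4.8°) cos(-73.30°) = 0.0545 + 0.2174 = 0.2719.
θ_z = arccos(0.2719) = 74.22°, so the elevation is 90° − 74.22° = 15.78°.

15.8°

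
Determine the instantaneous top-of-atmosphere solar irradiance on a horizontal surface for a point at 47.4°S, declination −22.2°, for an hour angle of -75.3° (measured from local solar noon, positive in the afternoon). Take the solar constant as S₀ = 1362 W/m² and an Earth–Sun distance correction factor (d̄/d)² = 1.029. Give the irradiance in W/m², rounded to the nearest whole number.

cos θ_z = sin(-47.4°) sin(-22.2°) + cos(-47.4°) cos(-22.2°) cos(-75.30°) = 0.2781 + 0.1590 = 0.4371.
Top-of-atmosphere irradiance = S₀ (d̄/d)² cos θ_z = 1362 × 1.029 × 0.4371 = 612.59 W/m².

613 W/m²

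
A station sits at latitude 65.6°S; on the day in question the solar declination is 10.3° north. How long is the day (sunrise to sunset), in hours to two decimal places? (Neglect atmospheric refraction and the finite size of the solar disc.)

8.85 hours

The sunset hour angle satisfies cos H_s = −tan φ tan δ = 0.4006, giving H_s = 66.38°.
Day length = 2 H_s / 15° h⁻¹ = 132.76° / 15 = 8.851 h.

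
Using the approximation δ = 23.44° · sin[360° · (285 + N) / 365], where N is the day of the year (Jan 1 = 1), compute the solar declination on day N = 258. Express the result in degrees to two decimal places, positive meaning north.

+1.81°

360 × (285 + 258) / 365 = 535.562°; sin(535.562°) = 0.0774.
δ = 23.44 × 0.0774 = 1.814° ≈ +1.81°.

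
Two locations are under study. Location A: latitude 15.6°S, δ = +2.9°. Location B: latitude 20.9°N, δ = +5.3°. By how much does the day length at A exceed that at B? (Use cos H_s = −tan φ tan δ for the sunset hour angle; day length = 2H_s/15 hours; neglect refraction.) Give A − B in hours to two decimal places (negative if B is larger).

-0.38 h

A: H_s = arccos(−tan -15.6° · tan 2.9°) = 89.19°, so 2H_s/15 = 11.8920 h.
B: H_s = arccos(−tan 20.9° · tan 5.3°) = 92.03°, so 2H_s/15 = 12.2707 h.
A − B = 11.8920 − 12.2707 = -0.3787 h.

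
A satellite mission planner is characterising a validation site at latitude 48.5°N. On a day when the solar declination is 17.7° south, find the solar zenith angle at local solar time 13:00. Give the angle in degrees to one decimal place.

67.5°

Hour angle H = 15° × (13 − 12) = 15.00°.
cos θ_z = sin(48.5°) sin(-17.7°) + cos(48.5°) cos(-17.7°) cos(15.00°) = -0.2277 + 0.6097 = 0.3820.
θ_z = arccos(0.3820) = 67.54°.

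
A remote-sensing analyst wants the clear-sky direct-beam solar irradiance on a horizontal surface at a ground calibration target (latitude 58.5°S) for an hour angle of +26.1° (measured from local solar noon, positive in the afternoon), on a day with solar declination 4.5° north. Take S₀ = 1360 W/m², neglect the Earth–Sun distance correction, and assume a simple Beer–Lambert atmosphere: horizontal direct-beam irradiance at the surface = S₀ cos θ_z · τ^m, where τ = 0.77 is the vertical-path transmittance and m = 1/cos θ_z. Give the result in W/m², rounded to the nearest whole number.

cos θ_z = sin(-58.5°) sin(4.5°) + cos(-58.5°) cos(4.5°) cos(26.10°) = -0.0669 + 0.4678 = 0.4009.
Air mass m = 1/cos θ_z = 1/0.4009 = 2.494; τ^m = 0.77^2.494 = 0.5211.
Surface direct beam = 1360 × 0.4009 × 0.5211 = 284.12 W/m².

284 W/m²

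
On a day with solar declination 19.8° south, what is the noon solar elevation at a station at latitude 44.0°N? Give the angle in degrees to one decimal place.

26.2°

At local solar noon the hour angle is zero, so the elevation is 90° − |φ − δ| = 90° − |44.0° − (-19.8°)| = 90° − 63.8° = 26.2°.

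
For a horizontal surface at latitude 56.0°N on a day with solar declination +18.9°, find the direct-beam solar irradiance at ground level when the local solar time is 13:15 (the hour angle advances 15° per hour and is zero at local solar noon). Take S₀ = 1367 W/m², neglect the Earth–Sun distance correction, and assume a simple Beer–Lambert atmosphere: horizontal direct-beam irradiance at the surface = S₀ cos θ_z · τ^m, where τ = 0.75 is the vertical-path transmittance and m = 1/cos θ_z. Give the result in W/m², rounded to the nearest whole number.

724 W/m²

Hour angle H = 15° × (13.25 − 12) = 18.75°.
cos θ_z = sin φ sin δ + cos φ cos δ cos H = (0.8290)(0.3239) + (0.5592)(0.9461)(0.9469) = 0.7695.
Air mass m = 1/cos θ_z = 1/0.7695 = 1.300; τ^m = 0.75^1.300 = 0.6880.
Surface direct beam = 1367 × 0.7695 × 0.6880 = 723.71 W/m².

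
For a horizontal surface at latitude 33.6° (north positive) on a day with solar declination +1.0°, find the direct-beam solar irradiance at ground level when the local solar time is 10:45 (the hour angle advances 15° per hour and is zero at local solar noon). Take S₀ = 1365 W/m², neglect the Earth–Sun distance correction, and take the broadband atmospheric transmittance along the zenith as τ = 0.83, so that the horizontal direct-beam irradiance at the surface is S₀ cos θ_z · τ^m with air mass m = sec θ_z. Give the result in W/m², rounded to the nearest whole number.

863 W/m²

Hour angle H = 15° × (10.75 − 12) = -18.75°.
With φ = 33.6°, δ = 1.0°, H = -18.75°: sin φ sin δ = 0.0097, cos φ cos δ cos H = 0.7886, so cos θ_z = 0.7983.
Air mass m = 1/cos θ_z = 1/0.7983 = 1.253; τ^m = 0.83^1.253 = 0.7918.
Surface direct beam = 1365 × 0.7983 × 0.7918 = 862.81 W/m².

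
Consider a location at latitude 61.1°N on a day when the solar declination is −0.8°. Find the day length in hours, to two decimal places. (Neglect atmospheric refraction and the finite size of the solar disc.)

11.81 hours

cos H_s = −tan(61.1°) · tan(-0.8°) = 0.0253, so H_s = arccos(0.0253) = 88.55°.
Day length = 2 H_s / 15° h⁻¹ = 177.10° / 15 = 11.807 h.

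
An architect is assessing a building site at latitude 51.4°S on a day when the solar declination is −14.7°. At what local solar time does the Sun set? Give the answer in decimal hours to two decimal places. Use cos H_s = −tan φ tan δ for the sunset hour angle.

cos H_s = −tan(-51.4°) · tan(-14.7°) = -0.3286, so H_s = arccos(-0.3286) = 109.18°.
Sunset is at 12 + H_s/15 = 12 + 7.279 = 19.279 h local solar time.

19.28 h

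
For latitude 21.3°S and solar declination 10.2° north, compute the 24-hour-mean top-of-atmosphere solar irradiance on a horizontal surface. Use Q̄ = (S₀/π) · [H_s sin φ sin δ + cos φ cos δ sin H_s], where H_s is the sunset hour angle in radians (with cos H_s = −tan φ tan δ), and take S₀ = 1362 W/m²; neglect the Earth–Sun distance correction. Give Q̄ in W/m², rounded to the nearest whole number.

The sunset hour angle satisfies cos H_s = −tan φ tan δ = 0.0702, giving H_s = 85.97°. In radians, H_s = 1.5005.
H_s sin φ sin δ = 1.5005 × -0.3633 × 0.1771 = -0.0965.
cos φ cos δ sin H_s = 0.9317 × 0.9842 × 0.9975 = 0.9147.
Q̄ = (1362/π) × (-0.0965 + 0.9147) = 433.54 × 0.8182 = 354.72 W/m².

355 W/m²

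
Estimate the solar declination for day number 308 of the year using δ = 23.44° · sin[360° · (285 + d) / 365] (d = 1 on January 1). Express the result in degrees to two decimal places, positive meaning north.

-16.54°

360 × (285 + 308) / 365 = 584.877°; sin(584.877°) = -0.7056.
δ = 23.44 × -0.7056 = -16.539° ≈ -16.54°.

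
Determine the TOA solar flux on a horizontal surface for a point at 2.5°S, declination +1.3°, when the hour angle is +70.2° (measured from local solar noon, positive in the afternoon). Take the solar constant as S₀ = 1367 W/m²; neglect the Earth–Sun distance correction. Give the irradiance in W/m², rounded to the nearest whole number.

461 W/m²

With φ = -2.5°, δ = 1.3°, H = 70.20°: sin φ sin δ = -0.0010, cos φ cos δ cos H = 0.3383, so cos θ_z = 0.3373.
Top-of-atmosphere irradiance = S₀ cos θ_z = 1367 × 0.3373 = 461.09 W/m².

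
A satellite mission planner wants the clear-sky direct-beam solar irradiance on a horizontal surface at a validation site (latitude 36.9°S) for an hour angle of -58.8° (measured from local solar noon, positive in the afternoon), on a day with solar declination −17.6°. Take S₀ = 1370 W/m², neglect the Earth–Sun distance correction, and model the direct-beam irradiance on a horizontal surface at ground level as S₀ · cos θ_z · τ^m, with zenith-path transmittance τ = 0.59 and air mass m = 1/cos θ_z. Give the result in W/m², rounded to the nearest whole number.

316 W/m²

cos θ_z = sin(-36.9°) sin(-17.6°) + cos(-36.9°) cos(-17.6°) cos(-58.80°) = 0.1815 + 0.3949 = 0.5764.
Air mass m = 1/cos θ_z = 1/0.5764 = 1.735; τ^m = 0.59^1.735 = 0.4003.
Surface direct beam = 1370 × 0.5764 × 0.4003 = 316.10 W/m².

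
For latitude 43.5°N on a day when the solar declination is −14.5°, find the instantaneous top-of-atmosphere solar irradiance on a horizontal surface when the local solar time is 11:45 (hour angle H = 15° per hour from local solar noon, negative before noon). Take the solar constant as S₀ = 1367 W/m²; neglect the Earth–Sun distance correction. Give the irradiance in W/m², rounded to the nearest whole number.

Hour angle H = 15° × (11.75 − 12) = -3.75°.
cos θ_z = sin φ sin δ + cos φ cos δ cos H = (0.6884)(-0.2504) + (0.7254)(0.9681)(0.9979) = 0.5284.
Top-of-atmosphere irradiance = S₀ cos θ_z = 1367 × 0.5284 = 722.32 W/m².

722 W/m²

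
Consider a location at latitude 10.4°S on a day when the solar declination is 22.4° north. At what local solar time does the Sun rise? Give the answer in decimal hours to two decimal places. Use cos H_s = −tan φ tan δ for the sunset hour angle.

cos H_s = −tan(-10.4°) · tan(22.4°) = 0.0756, so H_s = arccos(0.0756) = 85.66°.
Sunrise is at 12 − H_s/15 = 12 − 5.711 = 6.289 h local solar time.

6.29 h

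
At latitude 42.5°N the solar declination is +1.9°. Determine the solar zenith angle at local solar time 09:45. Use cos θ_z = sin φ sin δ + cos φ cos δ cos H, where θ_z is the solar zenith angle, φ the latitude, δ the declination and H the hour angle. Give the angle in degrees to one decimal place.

50.6°

Hour angle H = 15° × (9.75 − 12) = -33.75°.
cos θ_z = sin(42.5°) sin(1.9°) + cos(42.5°) cos(1.9°) cos(-33.75°) = 0.0224 + 0.6127 = 0.6351.
θ_z = arccos(0.6351) = 50.57°.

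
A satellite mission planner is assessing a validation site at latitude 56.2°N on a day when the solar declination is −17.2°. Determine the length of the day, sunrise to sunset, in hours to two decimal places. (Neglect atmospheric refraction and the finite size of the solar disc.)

8.33 hours

The sunset hour angle satisfies cos H_s = −tan φ tan δ = 0.4624, giving H_s = 62.46°.
Day length = 2 H_s / 15° h⁻¹ = 124.92° / 15 = 8.328 h.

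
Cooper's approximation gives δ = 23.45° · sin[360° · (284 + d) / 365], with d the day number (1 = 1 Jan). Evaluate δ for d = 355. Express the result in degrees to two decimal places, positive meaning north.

360 × (284 + 355) / 365 = 630.247°; sin(630.247°) = -1.0000.
δ = 23.45 × -1.0000 = -23.450° ≈ -23.45°.

-23.45°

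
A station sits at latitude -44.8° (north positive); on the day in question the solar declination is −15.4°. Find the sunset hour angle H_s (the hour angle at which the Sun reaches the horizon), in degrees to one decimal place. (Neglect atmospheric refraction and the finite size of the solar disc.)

105.9°

−tan φ tan δ = −(-0.9930)(-0.2754) = -0.2735; H_s = arccos(-0.2735) = 105.87°.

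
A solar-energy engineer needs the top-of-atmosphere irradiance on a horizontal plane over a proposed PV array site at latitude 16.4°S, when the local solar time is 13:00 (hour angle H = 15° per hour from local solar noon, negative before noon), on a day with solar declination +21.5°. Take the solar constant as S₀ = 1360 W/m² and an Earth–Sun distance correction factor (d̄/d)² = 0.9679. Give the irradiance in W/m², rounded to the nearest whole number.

999 W/m²

Hour angle H = 15° × (13 − 12) = 15.00°.
cos θ_z = sin(-16.4°) sin(21.5°) + cos(-16.4°) cos(21.5°) cos(15.00°) = -0.1035 + 0.8621 = 0.7586.
Top-of-atmosphere irradiance = S₀ (d̄/d)² cos θ_z = 1360 × 0.9679 × 0.7586 = 998.58 W/m².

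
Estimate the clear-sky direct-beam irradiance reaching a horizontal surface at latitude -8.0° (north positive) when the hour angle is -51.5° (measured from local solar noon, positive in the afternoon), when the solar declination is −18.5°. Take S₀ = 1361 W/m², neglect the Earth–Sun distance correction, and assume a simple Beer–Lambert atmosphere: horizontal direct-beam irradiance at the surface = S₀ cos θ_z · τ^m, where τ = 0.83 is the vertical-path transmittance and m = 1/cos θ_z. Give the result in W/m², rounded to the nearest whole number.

636 W/m²

With φ = -8.0°, δ = -18.5°, H = -51.50°: sin φ sin δ = 0.0442, cos φ cos δ cos H = 0.5846, so cos θ_z = 0.6288.
Air mass m = 1/cos θ_z = 1/0.6288 = 1.590; τ^m = 0.83^1.590 = 0.7436.
Surface direct beam = 1361 × 0.6288 × 0.7436 = 636.37 W/m².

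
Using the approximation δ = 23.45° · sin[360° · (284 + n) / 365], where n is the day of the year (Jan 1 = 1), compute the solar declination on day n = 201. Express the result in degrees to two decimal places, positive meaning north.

360 × (284 + 201) / 365 = 478.356°; sin(478.356°) = 0.8800.
δ = 23.45 × 0.8800 = 20.636° ≈ +20.64°.

+20.64°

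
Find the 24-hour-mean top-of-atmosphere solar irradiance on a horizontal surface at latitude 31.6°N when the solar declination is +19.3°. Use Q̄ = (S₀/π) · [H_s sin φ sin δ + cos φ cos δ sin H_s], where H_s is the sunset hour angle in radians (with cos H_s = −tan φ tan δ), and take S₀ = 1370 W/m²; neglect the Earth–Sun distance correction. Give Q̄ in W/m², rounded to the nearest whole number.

−tan φ tan δ = −(0.6152)(0.3502) = -0.2154; H_s = arccos(-0.2154) = 102.44°. In radians, H_s = 1.7879.
H_s sin φ sin δ = 1.7879 × 0.5240 × 0.3305 = 0.3096.
cos φ cos δ sin H_s = 0.8517 × 0.9438 × 0.9765 = 0.7849.
Q̄ = (1370/π) × (0.3096 + 0.7849) = 436.08 × 1.0945 = 477.29 W/m².

477 W/m²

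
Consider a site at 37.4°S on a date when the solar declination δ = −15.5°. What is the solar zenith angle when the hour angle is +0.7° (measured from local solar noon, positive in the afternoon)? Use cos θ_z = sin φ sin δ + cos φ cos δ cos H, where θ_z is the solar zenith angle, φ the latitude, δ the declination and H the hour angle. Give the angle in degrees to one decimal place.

21.9°

With φ = -37.4°, δ = -15.5°, H = 0.70°: sin φ sin δ = 0.1623, cos φ cos δ cos H = 0.7655, so cos θ_z = 0.9278.
θ_z = arccos(0.9278) = 21.91°.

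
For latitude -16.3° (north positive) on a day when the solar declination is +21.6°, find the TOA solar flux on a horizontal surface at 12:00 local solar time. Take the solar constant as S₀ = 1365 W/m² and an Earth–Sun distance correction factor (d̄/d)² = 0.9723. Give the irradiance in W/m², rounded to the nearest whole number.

Hour angle H = 15° × (12 − 12) = 0.00°.
cos θ_z = sin φ sin δ + cos φ cos δ cos H = (-0.2807)(0.3681) + (0.9598)(0.9298)(1.0000) = 0.7891.
Top-of-atmosphere irradiance = S₀ (d̄/d)² cos θ_z = 1365 × 0.9723 × 0.7891 = 1047.29 W/m².

1047 W/m²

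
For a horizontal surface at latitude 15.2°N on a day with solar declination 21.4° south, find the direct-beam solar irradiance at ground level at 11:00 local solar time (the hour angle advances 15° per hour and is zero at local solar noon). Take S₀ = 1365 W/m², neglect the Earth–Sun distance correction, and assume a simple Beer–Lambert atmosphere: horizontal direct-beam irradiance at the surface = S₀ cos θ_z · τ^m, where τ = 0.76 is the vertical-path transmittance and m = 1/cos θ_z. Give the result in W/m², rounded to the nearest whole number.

739 W/m²

Hour angle H = 15° × (11 − 12) = -15.00°.
With φ = 15.2°, δ = -21.4°, H = -15.00°: sin φ sin δ = -0.0957, cos φ cos δ cos H = 0.8679, so cos θ_z = 0.7722.
Air mass m = 1/cos θ_z = 1/0.7722 = 1.295; τ^m = 0.76^1.295 = 0.7009.
Surface direct beam = 1365 × 0.7722 × 0.7009 = 738.79 W/m².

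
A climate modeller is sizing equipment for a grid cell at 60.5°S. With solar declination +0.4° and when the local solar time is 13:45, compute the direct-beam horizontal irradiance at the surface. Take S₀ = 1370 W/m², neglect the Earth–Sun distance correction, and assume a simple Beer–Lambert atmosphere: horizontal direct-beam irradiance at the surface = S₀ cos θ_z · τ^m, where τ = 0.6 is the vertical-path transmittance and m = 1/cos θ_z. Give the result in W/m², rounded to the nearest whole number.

Hour angle H = 15° × (13.75 − 12) = 26.25°.
cos θ_z = sin φ sin δ + cos φ cos δ cos H = (-0.8704)(0.0070) + (0.4924)(1.0000)(0.8969) = 0.4355.
Air mass m = 1/cos θ_z = 1/0.4355 = 2.296; τ^m = 0.6^2.296 = 0.3095.
Surface direct beam = 1370 × 0.4355 × 0.3095 = 184.66 W/m².

185 W/m²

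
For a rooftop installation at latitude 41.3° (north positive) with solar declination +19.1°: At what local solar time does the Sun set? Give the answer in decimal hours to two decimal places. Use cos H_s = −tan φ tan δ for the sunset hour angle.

19.18 h

−tan φ tan δ = −(0.8785)(0.3463) = -0.3042; H_s = arccos(-0.3042) = 107.71°.
Sunset is at 12 + H_s/15 = 12 + 7.181 = 19.181 h local solar time.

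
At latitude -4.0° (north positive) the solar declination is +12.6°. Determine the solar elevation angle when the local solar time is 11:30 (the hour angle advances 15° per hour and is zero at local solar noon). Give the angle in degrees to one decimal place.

71.8°

Hour angle H = 15° × (11.5 − 12) = -7.50°.
cos θ_z = sin φ sin δ + cos φ cos δ cos H = (-0.0698)(0.2181) + (0.9976)(0.9759)(0.9914) = 0.9500.
θ_z = arccos(0.9500) = 18.19°, so the elevation is 90° − 18.19° = 71.81°.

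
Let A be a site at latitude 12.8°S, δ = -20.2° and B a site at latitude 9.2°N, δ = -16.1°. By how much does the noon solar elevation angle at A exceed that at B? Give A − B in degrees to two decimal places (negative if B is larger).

+17.90°

A: 90° − |-12.8 − (-20.2)| = 82.60°.
B: 90° − |9.2 − (-16.1)| = 64.70°.
A − B = 82.60 − 64.70 = 17.90°.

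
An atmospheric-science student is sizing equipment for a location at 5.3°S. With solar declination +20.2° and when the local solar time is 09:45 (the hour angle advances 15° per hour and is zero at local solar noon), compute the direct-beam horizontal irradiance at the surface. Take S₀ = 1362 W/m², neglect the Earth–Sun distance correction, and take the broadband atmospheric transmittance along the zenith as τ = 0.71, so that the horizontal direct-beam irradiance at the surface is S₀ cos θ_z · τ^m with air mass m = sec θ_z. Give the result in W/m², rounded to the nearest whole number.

Hour angle H = 15° × (9.75 − 12) = -33.75°.
cos θ_z = sin φ sin δ + cos φ cos δ cos H = (-0.0924)(0.3453) + (0.9957)(0.9385)(0.8315) = 0.7451.
Air mass m = 1/cos θ_z = 1/0.7451 = 1.342; τ^m = 0.71^1.342 = 0.6315.
Surface direct beam = 1362 × 0.7451 × 0.6315 = 640.86 W/m².

641 W/m²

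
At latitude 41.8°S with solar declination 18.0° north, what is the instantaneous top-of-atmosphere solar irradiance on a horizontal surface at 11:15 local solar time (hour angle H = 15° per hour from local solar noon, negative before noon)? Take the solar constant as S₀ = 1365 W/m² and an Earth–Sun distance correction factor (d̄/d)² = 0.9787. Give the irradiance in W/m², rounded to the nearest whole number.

Hour angle H = 15° × (11.25 − 12) = -11.25°.
With φ = -41.8°, δ = 18.0°, H = -11.25°: sin φ sin δ = -0.2060, cos φ cos δ cos H = 0.6954, so cos θ_z = 0.4894.
Top-of-atmosphere irradiance = S₀ (d̄/d)² cos θ_z = 1365 × 0.9787 × 0.4894 = 653.80 W/m².

654 W/m²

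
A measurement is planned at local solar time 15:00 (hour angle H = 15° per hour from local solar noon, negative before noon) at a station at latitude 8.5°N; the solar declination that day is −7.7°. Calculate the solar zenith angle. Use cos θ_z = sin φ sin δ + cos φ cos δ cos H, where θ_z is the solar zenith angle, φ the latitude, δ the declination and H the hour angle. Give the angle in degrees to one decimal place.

47.7°

Hour angle H = 15° × (15 − 12) = 45.00°.
With φ = 8.5°, δ = -7.7°, H = 45.00°: sin φ sin δ = -0.0198, cos φ cos δ cos H = 0.6930, so cos θ_z = 0.6732.
θ_z = arccos(0.6732) = 47.69°.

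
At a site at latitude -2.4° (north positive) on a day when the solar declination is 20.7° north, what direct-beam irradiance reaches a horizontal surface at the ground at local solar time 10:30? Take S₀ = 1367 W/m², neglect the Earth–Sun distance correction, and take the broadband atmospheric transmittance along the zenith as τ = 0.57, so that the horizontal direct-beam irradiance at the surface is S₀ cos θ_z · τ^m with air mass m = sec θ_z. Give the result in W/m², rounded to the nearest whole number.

598 W/m²

Hour angle H = 15° × (10.5 − 12) = -22.50°.
With φ = -2.4°, δ = 20.7°, H = -22.50°: sin φ sin δ = -0.0148, cos φ cos δ cos H = 0.8635, so cos θ_z = 0.8487.
Air mass m = 1/cos θ_z = 1/0.8487 = 1.178; τ^m = 0.57^1.178 = 0.5157.
Surface direct beam = 1367 × 0.8487 × 0.5157 = 598.30 W/m².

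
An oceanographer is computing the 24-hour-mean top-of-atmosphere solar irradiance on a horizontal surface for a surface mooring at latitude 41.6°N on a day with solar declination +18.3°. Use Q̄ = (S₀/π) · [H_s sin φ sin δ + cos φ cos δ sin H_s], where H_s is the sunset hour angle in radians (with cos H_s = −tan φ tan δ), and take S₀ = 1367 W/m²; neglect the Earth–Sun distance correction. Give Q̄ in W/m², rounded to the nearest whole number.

−tan φ tan δ = −(0.8878)(0.3307) = -0.2936; H_s = arccos(-0.2936) = 107.07°. In radians, H_s = 1.8687.
H_s sin φ sin δ = 1.8687 × 0.6639 × 0.3140 = 0.3896.
cos φ cos δ sin H_s = 0.7478 × 0.9494 × 0.9560 = 0.6787.
Q̄ = (1367/π) × (0.3896 + 0.6787) = 435.13 × 1.0683 = 464.85 W/m².

465 W/m²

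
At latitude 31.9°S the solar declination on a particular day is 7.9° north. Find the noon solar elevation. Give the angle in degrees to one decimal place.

At local solar noon the hour angle is zero, so the elevation is 90° − |φ − δ| = 90° − |-31.9° − (7.9°)| = 90° − 39.8° = 50.2°.

50.2°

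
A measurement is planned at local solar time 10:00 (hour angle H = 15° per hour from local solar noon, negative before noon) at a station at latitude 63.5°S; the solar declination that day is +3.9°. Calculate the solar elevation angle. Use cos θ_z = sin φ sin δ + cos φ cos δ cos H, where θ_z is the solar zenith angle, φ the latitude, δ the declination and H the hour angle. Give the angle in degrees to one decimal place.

18.9°

Hour angle H = 15° × (10 − 12) = -30.00°.
cos θ_z = sin(-63.5°) sin(3.9°) + cos(-63.5°) cos(3.9°) cos(-30.00°) = -0.0609 + 0.3855 = 0.3246.
θ_z = arccos(0.3246) = 71.06°, so the elevation is 90° − 71.06° = 18.94°.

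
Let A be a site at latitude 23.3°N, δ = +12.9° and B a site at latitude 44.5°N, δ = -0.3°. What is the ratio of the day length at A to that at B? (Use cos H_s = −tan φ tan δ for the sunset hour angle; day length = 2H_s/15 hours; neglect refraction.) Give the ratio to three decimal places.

A: H_s = arccos(−tan 23.3° · tan 12.9°) = 95.66°, so 2H_s/15 = 12.7547 h.
B: H_s = arccos(−tan 44.5° · tan -0.3°) = 89.71°, so 2H_s/15 = 11.9613 h.
Ratio A/B = 12.7547 / 11.9613 = 1.0663.

1.066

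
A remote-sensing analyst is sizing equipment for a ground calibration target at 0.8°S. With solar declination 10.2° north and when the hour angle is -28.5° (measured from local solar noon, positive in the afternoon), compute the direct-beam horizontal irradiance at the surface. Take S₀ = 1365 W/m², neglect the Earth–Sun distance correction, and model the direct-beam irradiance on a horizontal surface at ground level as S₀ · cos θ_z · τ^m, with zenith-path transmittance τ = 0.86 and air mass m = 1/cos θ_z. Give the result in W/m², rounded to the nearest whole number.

cos θ_z = sin φ sin δ + cos φ cos δ cos H = (-0.0140)(0.1771) + (0.9999)(0.9842)(0.8788) = 0.8623.
Air mass m = 1/cos θ_z = 1/0.8623 = 1.160; τ^m = 0.86^1.160 = 0.8395.
Surface direct beam = 1365 × 0.8623 × 0.8395 = 988.12 W/m².

988 W/m²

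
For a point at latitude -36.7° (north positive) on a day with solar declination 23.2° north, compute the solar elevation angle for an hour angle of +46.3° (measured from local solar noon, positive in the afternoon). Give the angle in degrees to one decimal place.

15.9°

cos θ_z = sin(-36.7°) sin(23.2°) + cos(-36.7°) cos(23.2°) cos(46.30°) = -0.2354 + 0.5091 = 0.2737.
θ_z = arccos(0.2737) = 74.12°, so the elevation is 90° − 74.12° = 15.88°.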